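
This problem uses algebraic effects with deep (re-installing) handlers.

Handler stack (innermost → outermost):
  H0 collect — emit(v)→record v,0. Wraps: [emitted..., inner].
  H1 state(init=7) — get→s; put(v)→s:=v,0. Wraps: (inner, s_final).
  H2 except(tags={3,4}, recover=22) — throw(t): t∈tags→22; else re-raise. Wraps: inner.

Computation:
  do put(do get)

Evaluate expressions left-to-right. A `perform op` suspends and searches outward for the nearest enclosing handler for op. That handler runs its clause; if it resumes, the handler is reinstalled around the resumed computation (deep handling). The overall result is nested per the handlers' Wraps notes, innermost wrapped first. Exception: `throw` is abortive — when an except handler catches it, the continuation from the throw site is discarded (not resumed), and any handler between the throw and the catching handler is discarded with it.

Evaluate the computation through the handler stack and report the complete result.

Evaluation trace:
get @ H1 ⇒ 7
put(7) @ H1 ⇒ s:=7
H0 returns [0]
H1 returns ([0], 7)
H2 returns ([0], 7)
= ([0], 7)

Answer: ([0], 7)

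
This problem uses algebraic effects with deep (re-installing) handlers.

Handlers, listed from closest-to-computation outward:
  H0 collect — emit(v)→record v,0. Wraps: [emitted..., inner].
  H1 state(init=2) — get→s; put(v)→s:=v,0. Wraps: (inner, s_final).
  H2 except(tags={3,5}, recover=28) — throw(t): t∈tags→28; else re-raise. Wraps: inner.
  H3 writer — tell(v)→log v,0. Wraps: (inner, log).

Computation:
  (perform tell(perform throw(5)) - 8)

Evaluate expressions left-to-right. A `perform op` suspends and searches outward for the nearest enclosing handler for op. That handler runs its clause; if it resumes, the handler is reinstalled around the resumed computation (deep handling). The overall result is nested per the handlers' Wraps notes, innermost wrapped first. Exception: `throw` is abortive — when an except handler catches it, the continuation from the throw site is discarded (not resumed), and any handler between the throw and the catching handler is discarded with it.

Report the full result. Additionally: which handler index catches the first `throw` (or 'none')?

Step-by-step:
throw(5) @ H2 caught ⇒ 28
H3 returns (28, ())
= (28, ())

Answer: (28, ()) ; first throw caught by: H2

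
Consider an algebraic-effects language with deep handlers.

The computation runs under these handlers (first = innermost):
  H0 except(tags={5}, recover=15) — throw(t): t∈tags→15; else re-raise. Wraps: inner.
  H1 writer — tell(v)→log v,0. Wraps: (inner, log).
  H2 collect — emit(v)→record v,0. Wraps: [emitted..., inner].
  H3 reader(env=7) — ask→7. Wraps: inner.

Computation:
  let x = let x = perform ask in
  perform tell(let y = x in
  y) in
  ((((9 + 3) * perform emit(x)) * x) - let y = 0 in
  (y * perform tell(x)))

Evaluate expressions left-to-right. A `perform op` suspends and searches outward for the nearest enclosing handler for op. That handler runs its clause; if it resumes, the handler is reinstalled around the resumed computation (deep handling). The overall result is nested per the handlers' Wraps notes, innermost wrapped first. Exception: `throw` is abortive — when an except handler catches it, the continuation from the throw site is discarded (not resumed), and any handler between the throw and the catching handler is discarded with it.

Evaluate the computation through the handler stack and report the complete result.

Answer: [0, (0, (7, 0))]

Working:
ask @ H3 ⇒ 7
tell(7) @ H1 ⇒ log+=7
emit(0) @ H2 ⇒ out+=0
tell(0) @ H1 ⇒ log+=0
H0 returns 0
H1 returns (0, (7, 0))
H2 returns [0, (0, (7, 0))]
H3 returns [0, (0, (7, 0))]
= [0, (0, (7, 0))]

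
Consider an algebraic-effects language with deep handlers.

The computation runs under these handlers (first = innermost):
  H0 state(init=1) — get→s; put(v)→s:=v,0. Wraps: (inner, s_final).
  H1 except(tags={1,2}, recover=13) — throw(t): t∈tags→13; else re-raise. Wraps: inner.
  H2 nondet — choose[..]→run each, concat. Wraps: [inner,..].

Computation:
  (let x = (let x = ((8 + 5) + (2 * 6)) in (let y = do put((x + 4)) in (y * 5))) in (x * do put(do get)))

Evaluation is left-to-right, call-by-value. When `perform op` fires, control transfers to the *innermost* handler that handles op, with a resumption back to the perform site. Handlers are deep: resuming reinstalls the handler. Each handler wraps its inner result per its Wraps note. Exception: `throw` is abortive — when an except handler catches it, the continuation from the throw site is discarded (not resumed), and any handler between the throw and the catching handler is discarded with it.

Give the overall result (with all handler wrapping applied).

Evaluation trace:
put(29) @ H0 ⇒ s:=29
get @ H0 ⇒ 29
put(29) @ H0 ⇒ s:=29
H0 returns (0, 29)
H1 returns (0, 29)
H2 returns [(0, 29)]
= [(0, 29)]

Answer: [(0, 29)]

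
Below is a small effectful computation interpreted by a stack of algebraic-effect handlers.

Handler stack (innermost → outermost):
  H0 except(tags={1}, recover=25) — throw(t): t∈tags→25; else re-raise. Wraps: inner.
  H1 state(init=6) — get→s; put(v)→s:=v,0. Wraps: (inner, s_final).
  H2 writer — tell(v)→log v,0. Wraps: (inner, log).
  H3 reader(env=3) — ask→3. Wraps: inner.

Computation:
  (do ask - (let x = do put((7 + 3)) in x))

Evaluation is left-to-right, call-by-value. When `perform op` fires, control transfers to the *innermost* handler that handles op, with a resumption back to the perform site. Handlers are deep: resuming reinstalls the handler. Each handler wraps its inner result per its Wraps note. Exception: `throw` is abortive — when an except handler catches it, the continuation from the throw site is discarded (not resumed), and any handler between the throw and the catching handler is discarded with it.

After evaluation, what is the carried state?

Working:
ask @ H3 ⇒ 3
put(10) @ H1 ⇒ s:=10
H0 returns 3
H1 returns (3, 10)
H2 returns ((3, 10), ())
H3 returns ((3, 10), ())
= ((3, 10), ())

Answer: 10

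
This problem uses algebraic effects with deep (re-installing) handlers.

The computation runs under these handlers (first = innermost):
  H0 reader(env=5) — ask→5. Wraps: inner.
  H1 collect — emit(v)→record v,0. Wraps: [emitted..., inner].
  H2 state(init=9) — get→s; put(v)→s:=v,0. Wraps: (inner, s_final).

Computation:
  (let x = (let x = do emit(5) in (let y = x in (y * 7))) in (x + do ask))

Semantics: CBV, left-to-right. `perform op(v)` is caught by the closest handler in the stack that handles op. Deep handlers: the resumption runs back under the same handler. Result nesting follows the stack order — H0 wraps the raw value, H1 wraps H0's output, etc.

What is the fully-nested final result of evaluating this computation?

Answer: ([5, 5], 9)

Step-by-step:
emit(5) @ H1 ⇒ out+=5
ask @ H0 ⇒ 5
H0 returns 5
H1 returns [5, 5]
H2 returns ([5, 5], 9)
= ([5, 5], 9)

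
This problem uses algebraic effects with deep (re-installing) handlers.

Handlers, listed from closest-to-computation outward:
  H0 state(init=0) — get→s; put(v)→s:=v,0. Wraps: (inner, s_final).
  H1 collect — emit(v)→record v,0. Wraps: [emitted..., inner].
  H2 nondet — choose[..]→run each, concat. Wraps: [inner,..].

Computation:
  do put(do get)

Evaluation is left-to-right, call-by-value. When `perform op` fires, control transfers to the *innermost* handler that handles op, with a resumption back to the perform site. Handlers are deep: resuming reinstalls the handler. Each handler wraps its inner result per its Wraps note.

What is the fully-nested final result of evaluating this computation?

Answer: [[(0, 0)]]

Working:
get @ H0 ⇒ 0
put(0) @ H0 ⇒ s:=0
H0 returns (0, 0)
H1 returns [(0, 0)]
H2 returns [[(0, 0)]]
= [[(0, 0)]]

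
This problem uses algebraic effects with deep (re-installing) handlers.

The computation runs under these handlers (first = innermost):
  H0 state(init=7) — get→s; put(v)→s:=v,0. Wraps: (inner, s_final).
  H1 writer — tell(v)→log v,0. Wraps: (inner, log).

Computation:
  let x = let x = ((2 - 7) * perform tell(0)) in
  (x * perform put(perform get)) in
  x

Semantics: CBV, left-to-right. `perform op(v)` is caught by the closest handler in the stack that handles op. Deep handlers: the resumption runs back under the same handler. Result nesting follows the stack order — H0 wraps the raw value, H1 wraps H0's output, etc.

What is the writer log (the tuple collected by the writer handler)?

Answer: (0)

Step-by-step:
tell(0) @ H1 ⇒ log+=0
get @ H0 ⇒ 7
put(7) @ H0 ⇒ s:=7
H0 returns (0, 7)
H1 returns ((0, 7), (0))
= ((0, 7), (0))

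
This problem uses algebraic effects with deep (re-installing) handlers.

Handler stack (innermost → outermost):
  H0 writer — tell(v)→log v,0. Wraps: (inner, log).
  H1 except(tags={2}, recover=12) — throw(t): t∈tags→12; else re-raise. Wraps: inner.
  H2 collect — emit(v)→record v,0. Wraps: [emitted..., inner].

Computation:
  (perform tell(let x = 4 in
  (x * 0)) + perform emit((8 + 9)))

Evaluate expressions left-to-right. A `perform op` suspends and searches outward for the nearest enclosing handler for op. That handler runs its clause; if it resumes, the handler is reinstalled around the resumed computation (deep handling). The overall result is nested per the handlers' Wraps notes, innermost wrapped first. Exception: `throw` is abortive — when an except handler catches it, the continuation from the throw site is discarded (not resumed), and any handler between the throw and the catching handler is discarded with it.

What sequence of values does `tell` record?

Evaluation trace:
tell(0) @ H0 ⇒ log+=0
emit(17) @ H2 ⇒ out+=17
H0 returns (0, (0))
H1 returns (0, (0))
H2 returns [17, (0, (0))]
= [17, (0, (0))]

Answer: (0)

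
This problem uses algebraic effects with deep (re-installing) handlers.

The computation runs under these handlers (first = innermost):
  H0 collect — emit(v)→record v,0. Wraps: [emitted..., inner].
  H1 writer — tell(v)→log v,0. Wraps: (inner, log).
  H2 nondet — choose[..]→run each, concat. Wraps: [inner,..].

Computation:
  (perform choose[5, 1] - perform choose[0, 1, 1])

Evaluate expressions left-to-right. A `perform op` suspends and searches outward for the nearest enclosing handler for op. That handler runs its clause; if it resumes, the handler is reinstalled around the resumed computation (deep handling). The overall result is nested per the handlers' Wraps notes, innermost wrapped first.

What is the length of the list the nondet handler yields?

Answer: 6

Step-by-step:
choose[5, 1] @ H2
  branch[0] choose=5:
    choose[0, 1, 1] @ H2
      branch[0] choose=0:
        H0 returns [5]
        H1 returns ([5], ())
        H2 returns [([5], ())]
      branch[1] choose=1:
        H0 returns [4]
        H1 returns ([4], ())
        H2 returns [([4], ())]
      branch[2] choose=1:
        H0 returns [4]
        H1 returns ([4], ())
        H2 returns [([4], ())]
  branch[1] choose=1:
    choose[0, 1, 1] @ H2
      branch[0] choose=0:
        H0 returns [1]
        H1 returns ([1], ())
        H2 returns [([1], ())]
      branch[1] choose=1:
        H0 returns [0]
        H1 returns ([0], ())
        H2 returns [([0], ())]
      branch[2] choose=1:
        H0 returns [0]
        H1 returns ([0], ())
        H2 returns [([0], ())]
= [([5], ()), ([4], ()), ([4], ()), ([1], ()), ([0], ()), ([0], ())]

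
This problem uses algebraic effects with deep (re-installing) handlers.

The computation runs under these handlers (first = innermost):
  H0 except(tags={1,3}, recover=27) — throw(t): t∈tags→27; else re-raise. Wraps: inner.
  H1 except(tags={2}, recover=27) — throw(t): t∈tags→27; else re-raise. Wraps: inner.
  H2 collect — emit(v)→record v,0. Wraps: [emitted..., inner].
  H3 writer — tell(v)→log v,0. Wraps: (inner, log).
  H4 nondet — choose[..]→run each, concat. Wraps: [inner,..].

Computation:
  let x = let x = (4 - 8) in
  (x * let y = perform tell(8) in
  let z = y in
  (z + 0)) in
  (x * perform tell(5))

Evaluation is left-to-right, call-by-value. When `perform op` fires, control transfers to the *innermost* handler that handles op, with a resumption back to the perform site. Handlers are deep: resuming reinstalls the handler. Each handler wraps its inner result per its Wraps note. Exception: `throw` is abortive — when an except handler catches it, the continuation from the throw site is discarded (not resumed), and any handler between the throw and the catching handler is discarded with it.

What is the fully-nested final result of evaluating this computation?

Step-by-step:
tell(8) @ H3 ⇒ log+=8
tell(5) @ H3 ⇒ log+=5
H0 returns 0
H1 returns 0
H2 returns [0]
H3 returns ([0], (8, 5))
H4 returns [([0], (8, 5))]
= [([0], (8, 5))]

Answer: [([0], (8, 5))]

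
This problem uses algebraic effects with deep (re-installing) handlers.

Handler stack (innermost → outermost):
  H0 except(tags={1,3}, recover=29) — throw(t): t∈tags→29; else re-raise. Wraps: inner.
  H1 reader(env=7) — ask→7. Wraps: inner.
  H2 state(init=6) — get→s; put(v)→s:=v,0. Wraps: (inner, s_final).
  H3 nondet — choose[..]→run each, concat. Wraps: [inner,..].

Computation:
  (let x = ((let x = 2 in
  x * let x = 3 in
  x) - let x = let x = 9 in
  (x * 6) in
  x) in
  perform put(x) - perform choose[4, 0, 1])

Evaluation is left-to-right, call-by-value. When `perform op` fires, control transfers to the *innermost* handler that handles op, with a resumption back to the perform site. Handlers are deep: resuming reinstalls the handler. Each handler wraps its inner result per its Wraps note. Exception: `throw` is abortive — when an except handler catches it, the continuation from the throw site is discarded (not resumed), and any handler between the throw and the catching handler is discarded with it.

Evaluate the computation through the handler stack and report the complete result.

Answer: [(-4, -48), (0, -48), (-1, -48)]

Step-by-step:
put(-48) @ H2 ⇒ s:=-48
choose[4, 0, 1] @ H3
  branch[0] choose=4:
    H0 returns -4
    H1 returns -4
    H2 returns (-4, -48)
    H3 returns [(-4, -48)]
  branch[1] choose=0:
    H0 returns 0
    H1 returns 0
    H2 returns (0, -48)
    H3 returns [(0, -48)]
  branch[2] choose=1:
    H0 returns -1
    H1 returns -1
    H2 returns (-1, -48)
    H3 returns [(-1, -48)]
= [(-4, -48), (0, -48), (-1, -48)]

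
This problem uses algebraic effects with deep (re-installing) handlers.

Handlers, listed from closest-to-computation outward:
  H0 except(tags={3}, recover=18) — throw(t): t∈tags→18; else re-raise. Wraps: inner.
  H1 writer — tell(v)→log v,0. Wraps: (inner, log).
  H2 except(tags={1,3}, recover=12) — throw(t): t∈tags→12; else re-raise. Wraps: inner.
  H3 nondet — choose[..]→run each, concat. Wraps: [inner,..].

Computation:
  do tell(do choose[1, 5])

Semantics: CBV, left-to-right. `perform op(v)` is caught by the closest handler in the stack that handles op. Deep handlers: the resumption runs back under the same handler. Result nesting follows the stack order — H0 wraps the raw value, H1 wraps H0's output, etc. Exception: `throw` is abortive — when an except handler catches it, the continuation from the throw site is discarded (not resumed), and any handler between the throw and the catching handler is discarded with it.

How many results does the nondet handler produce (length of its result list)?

Answer: 2

Step-by-step:
choose[1, 5] @ H3
  branch[0] choose=1:
    tell(1) @ H1 ⇒ log+=1
    H0 returns 0
    H1 returns (0, (1))
    H2 returns (0, (1))
    H3 returns [(0, (1))]
  branch[1] choose=5:
    tell(5) @ H1 ⇒ log+=5
    H0 returns 0
    H1 returns (0, (5))
    H2 returns (0, (5))
    H3 returns [(0, (5))]
= [(0, (1)), (0, (5))]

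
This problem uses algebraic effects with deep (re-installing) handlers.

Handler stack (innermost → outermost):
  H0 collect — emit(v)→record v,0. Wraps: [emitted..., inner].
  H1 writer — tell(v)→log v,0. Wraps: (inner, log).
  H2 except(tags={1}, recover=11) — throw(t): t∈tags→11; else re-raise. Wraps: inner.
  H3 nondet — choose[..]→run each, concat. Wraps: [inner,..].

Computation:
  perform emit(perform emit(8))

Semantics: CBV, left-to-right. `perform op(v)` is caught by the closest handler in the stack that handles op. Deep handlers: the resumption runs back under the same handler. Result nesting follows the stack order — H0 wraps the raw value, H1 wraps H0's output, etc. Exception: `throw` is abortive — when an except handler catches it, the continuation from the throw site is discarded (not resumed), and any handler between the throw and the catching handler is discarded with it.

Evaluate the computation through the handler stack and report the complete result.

Evaluation trace:
emit(8) @ H0 ⇒ out+=8
emit(0) @ H0 ⇒ out+=0
H0 returns [8, 0, 0]
H1 returns ([8, 0, 0], ())
H2 returns ([8, 0, 0], ())
H3 returns [([8, 0, 0], ())]
= [([8, 0, 0], ())]

Answer: [([8, 0, 0], ())]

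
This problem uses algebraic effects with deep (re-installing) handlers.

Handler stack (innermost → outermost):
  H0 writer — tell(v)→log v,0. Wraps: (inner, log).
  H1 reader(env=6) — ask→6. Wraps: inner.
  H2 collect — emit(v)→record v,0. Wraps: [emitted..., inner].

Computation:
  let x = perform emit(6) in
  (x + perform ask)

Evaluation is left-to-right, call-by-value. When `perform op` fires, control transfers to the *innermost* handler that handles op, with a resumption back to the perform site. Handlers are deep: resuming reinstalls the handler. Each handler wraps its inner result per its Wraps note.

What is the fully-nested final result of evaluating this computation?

Answer: [6, (6, ())]

Evaluation trace:
emit(6) @ H2 ⇒ out+=6
ask @ H1 ⇒ 6
H0 returns (6, ())
H1 returns (6, ())
H2 returns [6, (6, ())]
= [6, (6, ())]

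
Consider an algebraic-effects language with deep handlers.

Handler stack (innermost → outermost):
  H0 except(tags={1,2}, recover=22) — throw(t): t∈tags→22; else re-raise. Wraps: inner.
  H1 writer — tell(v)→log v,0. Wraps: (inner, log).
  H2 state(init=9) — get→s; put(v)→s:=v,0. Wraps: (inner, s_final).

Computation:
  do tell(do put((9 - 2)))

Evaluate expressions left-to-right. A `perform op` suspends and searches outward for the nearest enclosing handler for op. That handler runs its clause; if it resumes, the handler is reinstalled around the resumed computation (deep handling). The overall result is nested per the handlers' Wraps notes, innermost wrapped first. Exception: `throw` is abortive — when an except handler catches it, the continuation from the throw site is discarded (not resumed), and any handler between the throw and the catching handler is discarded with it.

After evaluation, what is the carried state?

Answer: 7

Working:
put(7) @ H2 ⇒ s:=7
tell(0) @ H1 ⇒ log+=0
H0 returns 0
H1 returns (0, (0))
H2 returns ((0, (0)), 7)
= ((0, (0)), 7)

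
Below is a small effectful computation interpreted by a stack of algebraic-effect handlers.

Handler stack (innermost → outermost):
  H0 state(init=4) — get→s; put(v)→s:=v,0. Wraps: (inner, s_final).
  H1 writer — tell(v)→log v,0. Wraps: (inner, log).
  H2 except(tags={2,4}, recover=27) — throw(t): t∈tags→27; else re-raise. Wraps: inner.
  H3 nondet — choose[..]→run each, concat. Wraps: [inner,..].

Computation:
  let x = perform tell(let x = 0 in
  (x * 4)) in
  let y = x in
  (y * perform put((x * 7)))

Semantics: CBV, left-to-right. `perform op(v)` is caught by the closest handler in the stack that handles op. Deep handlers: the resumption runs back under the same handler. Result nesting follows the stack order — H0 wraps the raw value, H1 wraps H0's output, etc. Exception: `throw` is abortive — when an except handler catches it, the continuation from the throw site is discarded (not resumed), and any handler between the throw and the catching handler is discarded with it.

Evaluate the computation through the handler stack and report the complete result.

Answer: [((0, 0), (0))]

Evaluation trace:
tell(0) @ H1 ⇒ log+=0
put(0) @ H0 ⇒ s:=0
H0 returns (0, 0)
H1 returns ((0, 0), (0))
H2 returns ((0, 0), (0))
H3 returns [((0, 0), (0))]
= [((0, 0), (0))]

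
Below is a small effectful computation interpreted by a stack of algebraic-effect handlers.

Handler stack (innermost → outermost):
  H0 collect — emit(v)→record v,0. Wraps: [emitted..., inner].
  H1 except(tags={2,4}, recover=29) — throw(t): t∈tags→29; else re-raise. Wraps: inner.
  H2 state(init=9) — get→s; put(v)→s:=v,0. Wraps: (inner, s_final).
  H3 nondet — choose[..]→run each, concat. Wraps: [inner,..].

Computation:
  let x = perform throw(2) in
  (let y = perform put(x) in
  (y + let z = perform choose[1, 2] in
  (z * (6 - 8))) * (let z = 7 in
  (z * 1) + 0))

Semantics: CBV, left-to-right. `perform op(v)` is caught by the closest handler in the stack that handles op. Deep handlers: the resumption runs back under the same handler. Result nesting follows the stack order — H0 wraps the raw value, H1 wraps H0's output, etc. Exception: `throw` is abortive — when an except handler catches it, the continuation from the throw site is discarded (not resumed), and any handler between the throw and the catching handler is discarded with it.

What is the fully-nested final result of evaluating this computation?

Evaluation trace:
throw(2) @ H1 caught ⇒ 29
H2 returns (29, 9)
H3 returns [(29, 9)]
= [(29, 9)]

Answer: [(29, 9)]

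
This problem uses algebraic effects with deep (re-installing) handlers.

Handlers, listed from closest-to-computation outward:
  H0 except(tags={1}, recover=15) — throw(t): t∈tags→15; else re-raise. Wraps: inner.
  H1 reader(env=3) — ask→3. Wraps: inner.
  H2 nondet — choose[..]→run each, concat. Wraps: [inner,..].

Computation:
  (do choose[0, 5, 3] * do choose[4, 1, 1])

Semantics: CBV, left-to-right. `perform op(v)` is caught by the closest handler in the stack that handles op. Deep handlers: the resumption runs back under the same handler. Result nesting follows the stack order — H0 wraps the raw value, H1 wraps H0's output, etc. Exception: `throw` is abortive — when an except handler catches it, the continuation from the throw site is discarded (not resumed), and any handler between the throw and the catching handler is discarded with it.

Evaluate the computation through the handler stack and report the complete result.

Answer: [0, 0, 0, 20, 5, 5, 12, 3, 3]

Evaluation trace:
choose[0, 5, 3] @ H2
  branch[0] choose=0:
    choose[4, 1, 1] @ H2
      branch[0] choose=4:
        H0 returns 0
        H1 returns 0
        H2 returns [0]
      branch[1] choose=1:
        H0 returns 0
        H1 returns 0
        H2 returns [0]
      branch[2] choose=1:
        H0 returns 0
        H1 returns 0
        H2 returns [0]
  branch[1] choose=5:
    choose[4, 1, 1] @ H2
      branch[0] choose=4:
        H0 returns 20
        H1 returns 20
        H2 returns [20]
      branch[1] choose=1:
        H0 returns 5
        H1 returns 5
        H2 returns [5]
      branch[2] choose=1:
        H0 returns 5
        H1 returns 5
        H2 returns [5]
  branch[2] choose=3:
    choose[4, 1, 1] @ H2
      branch[0] choose=4:
        H0 returns 12
        H1 returns 12
        H2 returns [12]
      branch[1] choose=1:
        H0 returns 3
        H1 returns 3
        H2 returns [3]
      branch[2] choose=1:
        H0 returns 3
        H1 returns 3
        H2 returns [3]
= [0, 0, 0, 20, 5, 5, 12, 3, 3]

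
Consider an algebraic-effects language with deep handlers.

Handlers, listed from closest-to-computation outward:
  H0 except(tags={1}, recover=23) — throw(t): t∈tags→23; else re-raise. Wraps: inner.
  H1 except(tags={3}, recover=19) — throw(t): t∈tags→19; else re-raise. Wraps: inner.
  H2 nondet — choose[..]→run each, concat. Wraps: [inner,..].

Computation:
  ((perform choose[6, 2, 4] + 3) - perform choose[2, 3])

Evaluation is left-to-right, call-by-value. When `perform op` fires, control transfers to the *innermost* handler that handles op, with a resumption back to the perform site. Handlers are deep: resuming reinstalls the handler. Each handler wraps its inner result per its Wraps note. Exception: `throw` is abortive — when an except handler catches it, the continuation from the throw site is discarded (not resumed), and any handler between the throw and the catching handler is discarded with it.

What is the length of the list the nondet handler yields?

Evaluation trace:
choose[6, 2, 4] @ H2
  branch[0] choose=6:
    choose[2, 3] @ H2
      branch[0] choose=2:
        H0 returns 7
        H1 returns 7
        H2 returns [7]
      branch[1] choose=3:
        H0 returns 6
        H1 returns 6
        H2 returns [6]
  branch[1] choose=2:
    choose[2, 3] @ H2
      branch[0] choose=2:
        H0 returns 3
        H1 returns 3
        H2 returns [3]
      branch[1] choose=3:
        H0 returns 2
        H1 returns 2
        H2 returns [2]
  branch[2] choose=4:
    choose[2, 3] @ H2
      branch[0] choose=2:
        H0 returns 5
        H1 returns 5
        H2 returns [5]
      branch[1] choose=3:
        H0 returns 4
        H1 returns 4
        H2 returns [4]
= [7, 6, 3, 2, 5, 4]

Answer: 6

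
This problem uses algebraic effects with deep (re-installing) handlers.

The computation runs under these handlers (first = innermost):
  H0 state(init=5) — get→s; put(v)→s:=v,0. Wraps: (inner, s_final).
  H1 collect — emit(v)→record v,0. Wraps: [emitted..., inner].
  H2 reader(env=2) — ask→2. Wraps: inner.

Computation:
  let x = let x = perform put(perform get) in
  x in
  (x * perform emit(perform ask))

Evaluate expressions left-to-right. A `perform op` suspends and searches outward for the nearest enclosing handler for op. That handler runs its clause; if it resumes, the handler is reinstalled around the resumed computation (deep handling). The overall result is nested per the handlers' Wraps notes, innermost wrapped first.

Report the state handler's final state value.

Step-by-step:
get @ H0 ⇒ 5
put(5) @ H0 ⇒ s:=5
ask @ H2 ⇒ 2
emit(2) @ H1 ⇒ out+=2
H0 returns (0, 5)
H1 returns [2, (0, 5)]
H2 returns [2, (0, 5)]
= [2, (0, 5)]

Answer: 5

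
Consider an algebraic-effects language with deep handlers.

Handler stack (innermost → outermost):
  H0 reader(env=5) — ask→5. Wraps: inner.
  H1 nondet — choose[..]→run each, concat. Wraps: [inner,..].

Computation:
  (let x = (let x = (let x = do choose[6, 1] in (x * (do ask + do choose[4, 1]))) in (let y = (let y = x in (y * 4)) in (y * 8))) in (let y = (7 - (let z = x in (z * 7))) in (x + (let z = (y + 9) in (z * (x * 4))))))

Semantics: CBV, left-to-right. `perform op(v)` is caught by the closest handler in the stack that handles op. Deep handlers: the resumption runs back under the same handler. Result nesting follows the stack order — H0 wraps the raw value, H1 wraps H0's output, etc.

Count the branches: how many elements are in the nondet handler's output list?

Answer: 4

Working:
choose[6, 1] @ H1
  branch[0] choose=6:
    ask @ H0 ⇒ 5
    choose[4, 1] @ H1
      branch[0] choose=4:
        H0 returns -83495232
        H1 returns [-83495232]
      branch[1] choose=1:
        H0 returns -37084032
        H1 returns [-37084032]
  branch[1] choose=1:
    ask @ H0 ⇒ 5
    choose[4, 1] @ H1
      branch[0] choose=4:
        H0 returns -2303712
        H1 returns [-2303712]
      branch[1] choose=1:
        H0 returns -1019712
        H1 returns [-1019712]
= [-83495232, -37084032, -2303712, -1019712]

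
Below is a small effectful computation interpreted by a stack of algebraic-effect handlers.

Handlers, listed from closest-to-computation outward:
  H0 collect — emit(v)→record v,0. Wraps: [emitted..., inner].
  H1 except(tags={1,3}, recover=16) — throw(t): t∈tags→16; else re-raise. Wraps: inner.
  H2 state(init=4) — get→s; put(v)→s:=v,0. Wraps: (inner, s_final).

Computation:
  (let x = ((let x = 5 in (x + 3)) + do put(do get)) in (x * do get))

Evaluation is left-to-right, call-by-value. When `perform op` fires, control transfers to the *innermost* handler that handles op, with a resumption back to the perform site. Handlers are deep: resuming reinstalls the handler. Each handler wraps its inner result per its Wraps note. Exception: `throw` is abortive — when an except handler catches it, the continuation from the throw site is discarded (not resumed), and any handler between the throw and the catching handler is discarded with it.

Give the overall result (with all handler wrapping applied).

Evaluation trace:
get @ H2 ⇒ 4
put(4) @ H2 ⇒ s:=4
get @ H2 ⇒ 4
H0 returns [32]
H1 returns [32]
H2 returns ([32], 4)
= ([32], 4)

Answer: ([32], 4)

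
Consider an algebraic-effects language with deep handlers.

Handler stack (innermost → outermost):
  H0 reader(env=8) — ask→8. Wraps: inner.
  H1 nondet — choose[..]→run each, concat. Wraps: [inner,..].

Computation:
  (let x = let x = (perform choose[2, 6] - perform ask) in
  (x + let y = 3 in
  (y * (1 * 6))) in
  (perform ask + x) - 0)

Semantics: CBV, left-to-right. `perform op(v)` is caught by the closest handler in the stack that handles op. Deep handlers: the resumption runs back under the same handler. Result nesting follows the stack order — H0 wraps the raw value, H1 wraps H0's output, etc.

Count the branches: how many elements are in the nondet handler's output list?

Answer: 2

Working:
choose[2, 6] @ H1
  branch[0] choose=2:
    ask @ H0 ⇒ 8
    ask @ H0 ⇒ 8
    H0 returns 20
    H1 returns [20]
  branch[1] choose=6:
    ask @ H0 ⇒ 8
    ask @ H0 ⇒ 8
    H0 returns 24
    H1 returns [24]
= [20, 24]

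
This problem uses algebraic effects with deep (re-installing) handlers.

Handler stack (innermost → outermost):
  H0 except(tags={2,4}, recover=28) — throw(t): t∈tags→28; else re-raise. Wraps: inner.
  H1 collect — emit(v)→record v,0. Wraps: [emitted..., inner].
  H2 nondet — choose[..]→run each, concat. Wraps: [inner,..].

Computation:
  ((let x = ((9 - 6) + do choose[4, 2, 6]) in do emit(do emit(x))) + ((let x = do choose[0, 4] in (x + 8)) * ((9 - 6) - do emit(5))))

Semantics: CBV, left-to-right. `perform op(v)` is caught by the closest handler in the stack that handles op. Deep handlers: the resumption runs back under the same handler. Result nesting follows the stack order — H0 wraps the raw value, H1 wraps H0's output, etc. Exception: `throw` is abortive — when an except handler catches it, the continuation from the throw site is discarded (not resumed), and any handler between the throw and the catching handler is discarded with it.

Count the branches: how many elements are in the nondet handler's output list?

Step-by-step:
choose[4, 2, 6] @ H2
  branch[0] choose=4:
    emit(7) @ H1 ⇒ out+=7
    emit(0) @ H1 ⇒ out+=0
    choose[0, 4] @ H2
      branch[0] choose=0:
        emit(5) @ H1 ⇒ out+=5
        H0 returns 24
        H1 returns [7, 0, 5, 24]
        H2 returns [[7, 0, 5, 24]]
      branch[1] choose=4:
        emit(5) @ H1 ⇒ out+=5
        H0 returns 36
        H1 returns [7, 0, 5, 36]
        H2 returns [[7, 0, 5, 36]]
  branch[1] choose=2:
    emit(5) @ H1 ⇒ out+=5
    emit(0) @ H1 ⇒ out+=0
    choose[0, 4] @ H2
      branch[0] choose=0:
        emit(5) @ H1 ⇒ out+=5
        H0 returns 24
        H1 returns [5, 0, 5, 24]
        H2 returns [[5, 0, 5, 24]]
      branch[1] choose=4:
        emit(5) @ H1 ⇒ out+=5
        H0 returns 36
        H1 returns [5, 0, 5, 36]
        H2 returns [[5, 0, 5, 36]]
  branch[2] choose=6:
    emit(9) @ H1 ⇒ out+=9
    emit(0) @ H1 ⇒ out+=0
    choose[0, 4] @ H2
      branch[0] choose=0:
        emit(5) @ H1 ⇒ out+=5
        H0 returns 24
        H1 returns [9, 0, 5, 24]
        H2 returns [[9, 0, 5, 24]]
      branch[1] choose=4:
        emit(5) @ H1 ⇒ out+=5
        H0 returns 36
        H1 returns [9, 0, 5, 36]
        H2 returns [[9, 0, 5, 36]]
= [[7, 0, 5, 24], [7, 0, 5, 36], [5, 0, 5, 24], [5, 0, 5, 36], [9, 0, 5, 24], [9, 0, 5, 36]]

Answer: 6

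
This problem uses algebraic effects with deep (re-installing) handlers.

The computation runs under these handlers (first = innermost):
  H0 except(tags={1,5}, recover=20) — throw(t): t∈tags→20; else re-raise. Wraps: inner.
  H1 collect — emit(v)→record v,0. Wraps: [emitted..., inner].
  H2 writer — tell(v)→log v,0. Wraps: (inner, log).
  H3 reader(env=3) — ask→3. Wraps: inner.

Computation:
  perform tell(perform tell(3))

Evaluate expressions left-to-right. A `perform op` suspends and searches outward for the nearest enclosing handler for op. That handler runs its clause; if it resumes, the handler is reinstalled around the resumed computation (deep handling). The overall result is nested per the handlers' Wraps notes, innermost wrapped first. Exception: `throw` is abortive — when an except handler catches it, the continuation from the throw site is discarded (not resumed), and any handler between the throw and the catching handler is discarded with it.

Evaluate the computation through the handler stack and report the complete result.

Step-by-step:
tell(3) @ H2 ⇒ log+=3
tell(0) @ H2 ⇒ log+=0
H0 returns 0
H1 returns [0]
H2 returns ([0], (3, 0))
H3 returns ([0], (3, 0))
= ([0], (3, 0))

Answer: ([0], (3, 0))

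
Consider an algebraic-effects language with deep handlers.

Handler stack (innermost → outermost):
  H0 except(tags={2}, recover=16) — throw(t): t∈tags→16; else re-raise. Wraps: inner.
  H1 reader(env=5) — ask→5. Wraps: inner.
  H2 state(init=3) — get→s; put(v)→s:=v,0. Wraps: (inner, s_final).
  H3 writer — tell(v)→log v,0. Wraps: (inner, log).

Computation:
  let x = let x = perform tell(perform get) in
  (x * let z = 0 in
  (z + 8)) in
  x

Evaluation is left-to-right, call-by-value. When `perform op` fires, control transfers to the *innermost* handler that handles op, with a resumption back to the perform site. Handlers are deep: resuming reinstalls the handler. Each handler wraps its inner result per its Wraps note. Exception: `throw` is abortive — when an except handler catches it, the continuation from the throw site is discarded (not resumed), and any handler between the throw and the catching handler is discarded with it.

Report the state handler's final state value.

Evaluation trace:
get @ H2 ⇒ 3
tell(3) @ H3 ⇒ log+=3
H0 returns 0
H1 returns 0
H2 returns (0, 3)
H3 returns ((0, 3), (3))
= ((0, 3), (3))

Answer: 3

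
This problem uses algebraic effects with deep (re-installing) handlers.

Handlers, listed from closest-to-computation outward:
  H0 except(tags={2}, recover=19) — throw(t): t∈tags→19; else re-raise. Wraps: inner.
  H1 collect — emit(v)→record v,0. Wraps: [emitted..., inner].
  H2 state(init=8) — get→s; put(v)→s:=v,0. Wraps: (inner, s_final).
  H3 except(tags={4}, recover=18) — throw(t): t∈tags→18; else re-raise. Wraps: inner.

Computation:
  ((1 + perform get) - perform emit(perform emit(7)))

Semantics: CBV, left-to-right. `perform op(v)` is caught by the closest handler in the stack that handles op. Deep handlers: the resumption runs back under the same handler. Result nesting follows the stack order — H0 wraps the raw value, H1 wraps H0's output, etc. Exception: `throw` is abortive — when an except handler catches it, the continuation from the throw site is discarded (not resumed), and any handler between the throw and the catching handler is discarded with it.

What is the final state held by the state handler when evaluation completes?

Answer: 8

Step-by-step:
get @ H2 ⇒ 8
emit(7) @ H1 ⇒ out+=7
emit(0) @ H1 ⇒ out+=0
H0 returns 9
H1 returns [7, 0, 9]
H2 returns ([7, 0, 9], 8)
H3 returns ([7, 0, 9], 8)
= ([7, 0, 9], 8)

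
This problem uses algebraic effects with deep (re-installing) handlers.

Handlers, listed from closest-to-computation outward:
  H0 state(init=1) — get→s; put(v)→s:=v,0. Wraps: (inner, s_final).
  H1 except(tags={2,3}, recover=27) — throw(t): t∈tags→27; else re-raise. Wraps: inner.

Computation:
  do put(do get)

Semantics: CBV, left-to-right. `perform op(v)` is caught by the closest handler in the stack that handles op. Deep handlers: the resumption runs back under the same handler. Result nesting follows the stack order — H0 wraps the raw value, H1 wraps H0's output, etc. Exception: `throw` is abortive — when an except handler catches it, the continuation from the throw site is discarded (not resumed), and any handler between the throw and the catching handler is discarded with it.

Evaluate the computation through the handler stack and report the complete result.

Working:
get @ H0 ⇒ 1
put(1) @ H0 ⇒ s:=1
H0 returns (0, 1)
H1 returns (0, 1)
= (0, 1)

Answer: (0, 1)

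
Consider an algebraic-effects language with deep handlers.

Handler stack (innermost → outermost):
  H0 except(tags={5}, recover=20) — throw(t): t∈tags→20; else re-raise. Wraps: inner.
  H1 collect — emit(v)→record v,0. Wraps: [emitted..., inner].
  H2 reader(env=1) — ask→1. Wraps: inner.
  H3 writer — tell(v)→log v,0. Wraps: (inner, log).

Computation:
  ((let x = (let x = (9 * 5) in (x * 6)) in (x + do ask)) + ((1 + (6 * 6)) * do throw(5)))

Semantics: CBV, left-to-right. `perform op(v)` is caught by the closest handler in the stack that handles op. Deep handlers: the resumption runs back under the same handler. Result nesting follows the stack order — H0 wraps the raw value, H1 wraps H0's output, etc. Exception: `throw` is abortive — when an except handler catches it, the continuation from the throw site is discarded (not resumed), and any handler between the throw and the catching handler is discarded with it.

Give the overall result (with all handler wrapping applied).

Evaluation trace:
ask @ H2 ⇒ 1
throw(5) @ H0 caught ⇒ 20
H1 returns [20]
H2 returns [20]
H3 returns ([20], ())
= ([20], ())

Answer: ([20], ())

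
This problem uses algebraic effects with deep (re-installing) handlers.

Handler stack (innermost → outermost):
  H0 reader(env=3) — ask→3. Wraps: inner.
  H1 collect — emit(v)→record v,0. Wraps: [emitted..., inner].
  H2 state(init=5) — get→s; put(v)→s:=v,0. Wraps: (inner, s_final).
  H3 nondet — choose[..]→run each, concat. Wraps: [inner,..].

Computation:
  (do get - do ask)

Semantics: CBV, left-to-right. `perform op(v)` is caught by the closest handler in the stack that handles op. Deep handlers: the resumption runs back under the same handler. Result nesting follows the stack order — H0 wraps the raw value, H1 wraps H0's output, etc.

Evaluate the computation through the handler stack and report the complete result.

Step-by-step:
get @ H2 ⇒ 5
ask @ H0 ⇒ 3
H0 returns 2
H1 returns [2]
H2 returns ([2], 5)
H3 returns [([2], 5)]
= [([2], 5)]

Answer: [([2], 5)]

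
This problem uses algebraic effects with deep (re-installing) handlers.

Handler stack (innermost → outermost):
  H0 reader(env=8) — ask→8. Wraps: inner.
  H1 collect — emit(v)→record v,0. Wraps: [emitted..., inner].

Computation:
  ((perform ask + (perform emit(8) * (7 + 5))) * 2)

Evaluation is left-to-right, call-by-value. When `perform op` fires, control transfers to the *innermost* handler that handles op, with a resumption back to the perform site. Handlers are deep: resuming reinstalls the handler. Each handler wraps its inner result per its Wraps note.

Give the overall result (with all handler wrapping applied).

Evaluation trace:
ask @ H0 ⇒ 8
emit(8) @ H1 ⇒ out+=8
H0 returns 16
H1 returns [8, 16]
= [8, 16]

Answer: [8, 16]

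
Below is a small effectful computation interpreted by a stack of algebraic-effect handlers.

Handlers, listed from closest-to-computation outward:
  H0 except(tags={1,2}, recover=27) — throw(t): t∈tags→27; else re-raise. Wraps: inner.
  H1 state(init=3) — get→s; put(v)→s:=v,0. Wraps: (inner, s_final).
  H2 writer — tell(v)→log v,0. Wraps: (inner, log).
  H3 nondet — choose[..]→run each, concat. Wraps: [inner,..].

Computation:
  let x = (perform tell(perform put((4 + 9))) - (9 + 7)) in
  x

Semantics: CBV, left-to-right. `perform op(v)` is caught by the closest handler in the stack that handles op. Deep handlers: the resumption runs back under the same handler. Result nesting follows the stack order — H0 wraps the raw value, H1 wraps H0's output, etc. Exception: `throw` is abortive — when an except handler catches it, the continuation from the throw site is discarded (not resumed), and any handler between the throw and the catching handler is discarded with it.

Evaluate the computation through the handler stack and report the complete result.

Answer: [((-16, 13), (0))]

Working:
put(13) @ H1 ⇒ s:=13
tell(0) @ H2 ⇒ log+=0
H0 returns -16
H1 returns (-16, 13)
H2 returns ((-16, 13), (0))
H3 returns [((-16, 13), (0))]
= [((-16, 13), (0))]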